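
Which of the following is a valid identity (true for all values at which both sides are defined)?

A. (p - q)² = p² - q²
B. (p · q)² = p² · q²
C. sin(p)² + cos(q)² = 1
B

A: fails at (6, 7) — LHS = 1, RHS = -13.
B: holds — e.g. at (2, 3), both sides equal 36.
C: fails at (2, 7) — LHS = cos(7)² + sin(2)² ≈ 1.395, RHS = 1.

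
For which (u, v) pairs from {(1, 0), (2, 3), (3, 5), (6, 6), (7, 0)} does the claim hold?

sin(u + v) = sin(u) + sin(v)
(1, 0), (7, 0)

Testing each pair:
(1, 0): LHS = sin(1) ≈ 0.8415, RHS = sin(1) ≈ 0.8415 → holds
(2, 3): LHS = sin(5) ≈ -0.9589, RHS = sin(3) + sin(2) ≈ 1.05 → fails
(3, 5): LHS = sin(8) ≈ 0.9894, RHS = sin(5) + sin(3) ≈ -0.8178 → fails
(6, 6): LHS = sin(12) ≈ -0.5366, RHS = 2·sin(6) ≈ -0.5588 → fails
(7, 0): LHS = sin(7) ≈ 0.657, RHS = sin(7) ≈ 0.657 → holds

2 of 5 pairs satisfy the claim.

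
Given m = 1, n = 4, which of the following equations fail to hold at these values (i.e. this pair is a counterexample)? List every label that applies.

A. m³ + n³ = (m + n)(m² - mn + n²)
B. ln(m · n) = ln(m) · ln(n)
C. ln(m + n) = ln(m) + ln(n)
B, C

Evaluating each claim at the given values:
A. LHS = 65, RHS = 65 → holds here (LHS = RHS)
B. LHS = ln(4) ≈ 1.386, RHS = 0 → fails here (LHS ≠ RHS)
C. LHS = ln(5) ≈ 1.609, RHS = ln(4) ≈ 1.386 → fails here (LHS ≠ RHS)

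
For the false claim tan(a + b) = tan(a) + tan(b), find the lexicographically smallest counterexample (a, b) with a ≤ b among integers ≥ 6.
(a, b) = (6, 6)

Substituting (6, 6) into the claim:
LHS = tan(6 + 6) = tan(12) ≈ -0.6359
RHS = tan(6) + tan(6) = 2·tan(6) ≈ -0.582

Since LHS ≠ RHS, this pair disproves the claim, and no lexicographically smaller pair (a ≤ b, integers ≥ 6) does.

For instance (11, 13) is also a counterexample (LHS = tan(24) ≈ -2.135, RHS = tan(11) + tan(13) ≈ -225.5), but it's lexicographically larger.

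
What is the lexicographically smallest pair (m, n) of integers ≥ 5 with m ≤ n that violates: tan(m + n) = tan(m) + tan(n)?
(m, n) = (5, 5)

Substituting (5, 5) into the claim:
LHS = tan(5 + 5) = tan(10) ≈ 0.6484
RHS = tan(5) + tan(5) = 2·tan(5) ≈ -6.761

Since LHS ≠ RHS, this pair disproves the claim, and no lexicographically smaller pair (m ≤ n, integers ≥ 5) does.

For instance (7, 8) is also a counterexample (LHS = tan(15) ≈ -0.856, RHS = tan(8) + tan(7) ≈ -5.928), but it's lexicographically larger.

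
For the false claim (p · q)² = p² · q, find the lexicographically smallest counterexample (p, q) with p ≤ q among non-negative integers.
(p, q) = (1, 2)

At (0, 1): both sides equal 0, so it holds there.

Substituting (1, 2) into the claim:
LHS = (1 · 2)² = 4
RHS = 1² · 2 = 2

Since LHS ≠ RHS, this pair disproves the claim, and no lexicographically smaller pair (p ≤ q, non-negative integers) does.

For instance (2, 7) is also a counterexample (LHS = 196, RHS = 28), but it's lexicographically larger.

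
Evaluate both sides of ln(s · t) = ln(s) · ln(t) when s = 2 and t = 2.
LHS = ln(2 · 2) = ln(4) ≈ 1.386
RHS = ln(2) · ln(2) = ln(2)² ≈ 0.4805

LHS ≠ RHS (they differ by about 0.9058), so the equation does not hold here.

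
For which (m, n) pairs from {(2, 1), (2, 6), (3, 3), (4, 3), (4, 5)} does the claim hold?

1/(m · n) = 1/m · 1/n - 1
Testing each pair:
(2, 1): LHS = 1/2, RHS = -1/2 → fails
(2, 6): LHS = 1/12, RHS = -11/12 → fails
(3, 3): LHS = 1/9, RHS = -8/9 → fails
(4, 3): LHS = 1/12, RHS = -11/12 → fails
(4, 5): LHS = 1/20, RHS = -19/20 → fails

No pair satisfies the claim.

Answer: None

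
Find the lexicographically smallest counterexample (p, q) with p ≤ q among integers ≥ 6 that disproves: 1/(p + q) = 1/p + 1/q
(p, q) = (6, 6)

Substituting (6, 6) into the claim:
LHS = 1/(6 + 6) = 1/12
RHS = 1/6 + 1/6 = 1/3

Since LHS ≠ RHS, this pair disproves the claim, and no lexicographically smaller pair (p ≤ q, integers ≥ 6) does.

For instance (9, 13) is also a counterexample (LHS = 1/22, RHS = 22/117), but it's lexicographically larger.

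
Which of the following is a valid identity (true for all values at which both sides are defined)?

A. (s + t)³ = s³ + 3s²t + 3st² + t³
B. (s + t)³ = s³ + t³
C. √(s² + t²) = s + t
A

A: holds — e.g. at (0, 1), both sides equal 1.
B: fails at (5, 8) — LHS = 2197, RHS = 637.
C: fails at (1, 2) — LHS = √(5) ≈ 2.236, RHS = 3.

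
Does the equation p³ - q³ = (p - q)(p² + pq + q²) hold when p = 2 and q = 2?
Substituting p = 2, q = 2:

LHS = 2³ - 2³ = 0
RHS = (2 - 2)(2² + 2·2 + 2²) = 0

LHS = RHS, so the equation holds at this point.

Answer: Holds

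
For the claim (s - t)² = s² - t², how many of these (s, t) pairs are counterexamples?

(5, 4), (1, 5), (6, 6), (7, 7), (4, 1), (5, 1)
Testing each pair:
(5, 4): LHS = 1, RHS = 9 → counterexample
(1, 5): LHS = 16, RHS = -24 → counterexample
(6, 6): LHS = 0, RHS = 0 → satisfies claim
(7, 7): LHS = 0, RHS = 0 → satisfies claim
(4, 1): LHS = 9, RHS = 15 → counterexample
(5, 1): LHS = 16, RHS = 24 → counterexample

That makes 4 counterexamples.

Answer: 4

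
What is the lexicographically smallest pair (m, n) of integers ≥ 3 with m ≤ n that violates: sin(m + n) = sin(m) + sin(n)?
Substituting (3, 3) into the claim:
LHS = sin(3 + 3) = sin(6) ≈ -0.2794
RHS = sin(3) + sin(3) = 2·sin(3) ≈ 0.2822

Since LHS ≠ RHS, this pair disproves the claim, and no lexicographically smaller pair (m ≤ n, integers ≥ 3) does.

For instance (6, 10) is also a counterexample (LHS = sin(16) ≈ -0.2879, RHS = sin(10) + sin(6) ≈ -0.8234), but it's lexicographically larger.

Answer: (m, n) = (3, 3)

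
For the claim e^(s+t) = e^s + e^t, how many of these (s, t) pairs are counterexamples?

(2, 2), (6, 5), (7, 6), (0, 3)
4

Testing each pair:
(2, 2): LHS = e^4 ≈ 54.6, RHS = 2·e^2 ≈ 14.78 → counterexample
(6, 5): LHS = e^11 ≈ 59874.1, RHS = e^5 + e^6 ≈ 551.8 → counterexample
(7, 6): LHS = e^13 ≈ 442413.4, RHS = e^6 + e^7 ≈ 1500 → counterexample
(0, 3): LHS = e^3 ≈ 20.09, RHS = 1 + e^3 ≈ 21.09 → counterexample

That makes 4 counterexamples.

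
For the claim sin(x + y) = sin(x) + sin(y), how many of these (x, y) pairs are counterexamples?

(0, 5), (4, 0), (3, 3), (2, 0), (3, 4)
2

Testing each pair:
(0, 5): LHS = sin(5) ≈ -0.9589, RHS = sin(5) ≈ -0.9589 → satisfies claim
(4, 0): LHS = sin(4) ≈ -0.7568, RHS = sin(4) ≈ -0.7568 → satisfies claim
(3, 3): LHS = sin(6) ≈ -0.2794, RHS = 2·sin(3) ≈ 0.2822 → counterexample
(2, 0): LHS = sin(2) ≈ 0.9093, RHS = sin(2) ≈ 0.9093 → satisfies claim
(3, 4): LHS = sin(7) ≈ 0.657, RHS = sin(4) + sin(3) ≈ -0.6157 → counterexample

That makes 2 counterexamples.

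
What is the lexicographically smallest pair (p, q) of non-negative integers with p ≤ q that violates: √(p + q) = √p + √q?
(p, q) = (1, 1)

At (0, 3): both sides equal √(3) ≈ 1.732, so it holds there.
At (0, 6): both sides equal √(6) ≈ 2.449, so it holds there.

Substituting (1, 1) into the claim:
LHS = √(1 + 1) = √(2) ≈ 1.414
RHS = √1 + √1 = 2

Since LHS ≠ RHS, this pair disproves the claim, and no lexicographically smaller pair (p ≤ q, non-negative integers) does.

For instance (1, 5) is also a counterexample (LHS = √(6) ≈ 2.449, RHS = 1 + √(5) ≈ 3.236), but it's lexicographically larger.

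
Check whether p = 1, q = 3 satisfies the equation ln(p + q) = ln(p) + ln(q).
Substituting p = 1, q = 3:

LHS = ln(1 + 3) = ln(4) ≈ 1.386
RHS = ln(1) + ln(3) = ln(3) ≈ 1.099

LHS ≠ RHS, so the equation does not hold at this point.

Answer: Fails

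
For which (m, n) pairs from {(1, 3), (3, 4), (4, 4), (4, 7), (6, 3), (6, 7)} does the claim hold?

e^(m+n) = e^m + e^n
None

Testing each pair:
(1, 3): LHS = e^4 ≈ 54.6, RHS = e + e^3 ≈ 22.8 → fails
(3, 4): LHS = e^7 ≈ 1097, RHS = e^3 + e^4 ≈ 74.68 → fails
(4, 4): LHS = e^8 ≈ 2981, RHS = 2·e^4 ≈ 109.2 → fails
(4, 7): LHS = e^11 ≈ 59874.1, RHS = e^4 + e^7 ≈ 1151 → fails
(6, 3): LHS = e^9 ≈ 8103, RHS = e^3 + e^6 ≈ 423.5 → fails
(6, 7): LHS = e^13 ≈ 442413.4, RHS = e^6 + e^7 ≈ 1500 → fails

No pair satisfies the claim.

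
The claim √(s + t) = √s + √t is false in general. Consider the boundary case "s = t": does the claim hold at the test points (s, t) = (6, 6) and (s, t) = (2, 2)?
At (6, 6): LHS = 2·√(3) ≈ 3.464 ≠ RHS = 2·√(6) ≈ 4.899
At (2, 2): LHS = 2 ≠ RHS = 2·√(2) ≈ 2.828

Answer: No, fails at both test points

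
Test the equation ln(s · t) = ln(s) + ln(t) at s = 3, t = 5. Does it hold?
Holds

Substituting s = 3, t = 5:

LHS = ln(3 · 5) = ln(15) ≈ 2.708
RHS = ln(3) + ln(5) ≈ 2.708

LHS = RHS, so the equation holds at this point.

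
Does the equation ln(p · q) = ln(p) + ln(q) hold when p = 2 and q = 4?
Holds

Substituting p = 2, q = 4:

LHS = ln(2 · 4) = ln(8) ≈ 2.079
RHS = ln(2) + ln(4) ≈ 2.079

LHS = RHS, so the equation holds at this point.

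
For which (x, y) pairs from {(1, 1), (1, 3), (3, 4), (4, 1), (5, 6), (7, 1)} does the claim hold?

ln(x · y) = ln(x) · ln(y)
(1, 1)

Testing each pair:
(1, 1): LHS = 0, RHS = 0 → holds
(1, 3): LHS = ln(3) ≈ 1.099, RHS = 0 → fails
(3, 4): LHS = ln(12) ≈ 2.485, RHS = ln(3)·ln(4) ≈ 1.523 → fails
(4, 1): LHS = ln(4) ≈ 1.386, RHS = 0 → fails
(5, 6): LHS = ln(30) ≈ 3.401, RHS = ln(5)·ln(6) ≈ 2.884 → fails
(7, 1): LHS = ln(7) ≈ 1.946, RHS = 0 → fails

1 of 6 pairs satisfies the claim.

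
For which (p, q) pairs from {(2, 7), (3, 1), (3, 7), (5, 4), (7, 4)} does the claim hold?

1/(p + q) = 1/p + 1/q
Testing each pair:
(2, 7): LHS = 1/9, RHS = 9/14 → fails
(3, 1): LHS = 1/4, RHS = 4/3 → fails
(3, 7): LHS = 1/10, RHS = 10/21 → fails
(5, 4): LHS = 1/9, RHS = 9/20 → fails
(7, 4): LHS = 1/11, RHS = 11/28 → fails

No pair satisfies the claim.

Answer: None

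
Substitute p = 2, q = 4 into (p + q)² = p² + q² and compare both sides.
LHS = (2 + 4)² = 36
RHS = 2² + 4² = 20

LHS ≠ RHS, so the equation does not hold here.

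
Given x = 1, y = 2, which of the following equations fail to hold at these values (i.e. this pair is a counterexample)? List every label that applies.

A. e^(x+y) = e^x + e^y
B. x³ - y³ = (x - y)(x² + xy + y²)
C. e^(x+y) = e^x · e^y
A

Evaluating each claim at the given values:
A. LHS = e^3 ≈ 20.09, RHS = e + e^2 ≈ 10.11 → fails here (LHS ≠ RHS)
B. LHS = -7, RHS = -7 → holds here (LHS = RHS)
C. LHS = e^3 ≈ 20.09, RHS = e^3 ≈ 20.09 → holds here (LHS = RHS)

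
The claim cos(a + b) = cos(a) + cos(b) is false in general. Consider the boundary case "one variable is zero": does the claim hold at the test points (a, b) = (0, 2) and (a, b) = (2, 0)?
At (0, 2): LHS = cos(2) ≈ -0.4161 ≠ RHS = cos(2) + 1 ≈ 0.5839
At (2, 0): LHS = cos(2) ≈ -0.4161 ≠ RHS = cos(2) + 1 ≈ 0.5839

Answer: No, fails at both test points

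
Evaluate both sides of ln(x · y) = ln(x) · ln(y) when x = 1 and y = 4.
LHS = ln(1 · 4) = ln(4) ≈ 1.386
RHS = ln(1) · ln(4) = 0

LHS ≠ RHS (they differ by about 1.386), so the equation does not hold here.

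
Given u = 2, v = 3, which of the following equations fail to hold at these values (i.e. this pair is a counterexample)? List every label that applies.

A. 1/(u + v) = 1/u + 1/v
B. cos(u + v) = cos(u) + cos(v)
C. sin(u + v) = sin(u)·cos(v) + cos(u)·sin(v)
A, B

Evaluating each claim at the given values:
A. LHS = 1/5, RHS = 5/6 → fails here (LHS ≠ RHS)
B. LHS = cos(5) ≈ 0.2837, RHS = cos(3) + cos(2) ≈ -1.406 → fails here (LHS ≠ RHS)
C. LHS = sin(5) ≈ -0.9589, RHS = sin(2)·cos(3) + sin(3)·cos(2) ≈ -0.9589 → holds here (LHS = RHS)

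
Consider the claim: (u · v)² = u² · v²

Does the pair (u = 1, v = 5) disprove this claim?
Substituting u = 1, v = 5:
LHS = (1 · 5)² = 25
RHS = 1² · 5² = 25

The sides agree, so this pair does not disprove the claim.

Answer: No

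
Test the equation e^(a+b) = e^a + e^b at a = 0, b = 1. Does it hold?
Fails

Substituting a = 0, b = 1:

LHS = e^(0+1) = e ≈ 2.718
RHS = e^0 + e^1 = 1 + e ≈ 3.718

LHS ≠ RHS, so the equation does not hold at this point.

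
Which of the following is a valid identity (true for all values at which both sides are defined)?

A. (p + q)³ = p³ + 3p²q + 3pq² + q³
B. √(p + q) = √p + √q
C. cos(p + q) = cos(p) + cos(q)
A

A: holds — e.g. at (0, 1), both sides equal 1.
B: fails at (3, 3) — LHS = √(6) ≈ 2.449, RHS = 2·√(3) ≈ 3.464.
C: fails at (3, 3) — LHS = cos(6) ≈ 0.9602, RHS = 2·cos(3) ≈ -1.98.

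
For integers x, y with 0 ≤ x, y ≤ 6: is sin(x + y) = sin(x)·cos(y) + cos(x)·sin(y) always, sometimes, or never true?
Always true

The identity holds for every pair in the range. For instance at (x, y) = (6, 2): both sides equal sin(8) ≈ 0.9894.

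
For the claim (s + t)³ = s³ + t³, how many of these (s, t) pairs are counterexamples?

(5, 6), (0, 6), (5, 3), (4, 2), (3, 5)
4

Testing each pair:
(5, 6): LHS = 1331, RHS = 341 → counterexample
(0, 6): LHS = 216, RHS = 216 → satisfies claim
(5, 3): LHS = 512, RHS = 152 → counterexample
(4, 2): LHS = 216, RHS = 72 → counterexample
(3, 5): LHS = 512, RHS = 152 → counterexample

That makes 4 counterexamples.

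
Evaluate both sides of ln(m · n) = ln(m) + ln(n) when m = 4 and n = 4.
LHS = ln(4 · 4) = ln(16) ≈ 2.773
RHS = ln(4) + ln(4) = 2·ln(4) ≈ 2.773

LHS = RHS: the two sides agree.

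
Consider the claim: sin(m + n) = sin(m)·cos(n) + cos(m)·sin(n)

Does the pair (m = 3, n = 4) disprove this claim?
Substituting m = 3, n = 4:
LHS = sin(3 + 4) = sin(7) ≈ 0.657
RHS = sin(3)·cos(4) + cos(3)·sin(4) = sin(3)·cos(4) + sin(4)·cos(3) ≈ 0.657

The sides agree, so this pair does not disprove the claim.

Answer: No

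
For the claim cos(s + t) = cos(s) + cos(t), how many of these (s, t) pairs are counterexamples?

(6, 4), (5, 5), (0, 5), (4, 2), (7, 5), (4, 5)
6

Testing each pair:
(6, 4): LHS = cos(10) ≈ -0.8391, RHS = cos(4) + cos(6) ≈ 0.3065 → counterexample
(5, 5): LHS = cos(10) ≈ -0.8391, RHS = 2·cos(5) ≈ 0.5673 → counterexample
(0, 5): LHS = cos(5) ≈ 0.2837, RHS = cos(5) + 1 ≈ 1.284 → counterexample
(4, 2): LHS = cos(6) ≈ 0.9602, RHS = cos(4) + cos(2) ≈ -1.07 → counterexample
(7, 5): LHS = cos(12) ≈ 0.8439, RHS = cos(5) + cos(7) ≈ 1.038 → counterexample
(4, 5): LHS = cos(9) ≈ -0.9111, RHS = cos(4) + cos(5) ≈ -0.37 → counterexample

That makes 6 counterexamples.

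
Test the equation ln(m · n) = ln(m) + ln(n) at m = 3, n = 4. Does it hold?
Substituting m = 3, n = 4:

LHS = ln(3 · 4) = ln(12) ≈ 2.485
RHS = ln(3) + ln(4) ≈ 2.485

LHS = RHS, so the equation holds at this point.

Answer: Holds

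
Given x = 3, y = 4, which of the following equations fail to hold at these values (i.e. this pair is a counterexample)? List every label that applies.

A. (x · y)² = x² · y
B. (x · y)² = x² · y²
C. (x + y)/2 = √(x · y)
A, C

Evaluating each claim at the given values:
A. LHS = 144, RHS = 36 → fails here (LHS ≠ RHS)
B. LHS = 144, RHS = 144 → holds here (LHS = RHS)
C. LHS = 7/2, RHS = 2·√(3) ≈ 3.464 → fails here (LHS ≠ RHS)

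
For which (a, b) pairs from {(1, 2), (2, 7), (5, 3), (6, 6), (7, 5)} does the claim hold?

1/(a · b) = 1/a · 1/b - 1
Testing each pair:
(1, 2): LHS = 1/2, RHS = -1/2 → fails
(2, 7): LHS = 1/14, RHS = -13/14 → fails
(5, 3): LHS = 1/15, RHS = -14/15 → fails
(6, 6): LHS = 1/36, RHS = -35/36 → fails
(7, 5): LHS = 1/35, RHS = -34/35 → fails

No pair satisfies the claim.

Answer: None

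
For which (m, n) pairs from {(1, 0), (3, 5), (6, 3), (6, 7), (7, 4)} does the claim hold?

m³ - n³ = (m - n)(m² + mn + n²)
Testing each pair:
(1, 0): LHS = 1, RHS = 1 → holds
(3, 5): LHS = -98, RHS = -98 → holds
(6, 3): LHS = 189, RHS = 189 → holds
(6, 7): LHS = -127, RHS = -127 → holds
(7, 4): LHS = 279, RHS = 279 → holds

Every pair satisfies the claim.

Answer: All pairs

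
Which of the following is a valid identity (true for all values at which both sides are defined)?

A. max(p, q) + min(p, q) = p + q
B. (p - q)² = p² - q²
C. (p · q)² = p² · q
A: holds — e.g. at (6, 7), both sides equal 13.
B: fails at (3, 4) — LHS = 1, RHS = -7.
C: fails at (2, 5) — LHS = 100, RHS = 20.

Answer: A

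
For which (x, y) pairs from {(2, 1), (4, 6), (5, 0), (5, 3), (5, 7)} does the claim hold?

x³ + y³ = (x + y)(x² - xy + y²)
All pairs

Testing each pair:
(2, 1): LHS = 9, RHS = 9 → holds
(4, 6): LHS = 280, RHS = 280 → holds
(5, 0): LHS = 125, RHS = 125 → holds
(5, 3): LHS = 152, RHS = 152 → holds
(5, 7): LHS = 468, RHS = 468 → holds

Every pair satisfies the claim.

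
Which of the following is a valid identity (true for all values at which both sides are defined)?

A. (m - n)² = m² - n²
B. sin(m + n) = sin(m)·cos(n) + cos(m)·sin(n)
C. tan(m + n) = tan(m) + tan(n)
B

A: fails at (3, 5) — LHS = 4, RHS = -16.
B: holds — e.g. at (4, 4), both sides equal sin(8) ≈ 0.9894.
C: fails at (1, 3) — LHS = tan(4) ≈ 1.158, RHS = tan(3) + tan(1) ≈ 1.415.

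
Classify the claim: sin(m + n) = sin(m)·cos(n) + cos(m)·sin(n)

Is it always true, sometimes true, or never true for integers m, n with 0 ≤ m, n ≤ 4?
The identity holds for every pair in the range. For instance at (m, n) = (2, 3): both sides equal sin(5) ≈ -0.9589.

Answer: Always true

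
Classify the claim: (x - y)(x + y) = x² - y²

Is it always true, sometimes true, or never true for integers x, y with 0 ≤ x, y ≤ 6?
Always true

The identity holds for every pair in the range. For instance at (x, y) = (3, 0): both sides equal 9.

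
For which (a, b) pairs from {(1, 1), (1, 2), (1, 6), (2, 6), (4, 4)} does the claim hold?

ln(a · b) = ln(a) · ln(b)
Testing each pair:
(1, 1): LHS = 0, RHS = 0 → holds
(1, 2): LHS = ln(2) ≈ 0.6931, RHS = 0 → fails
(1, 6): LHS = ln(6) ≈ 1.792, RHS = 0 → fails
(2, 6): LHS = ln(12) ≈ 2.485, RHS = ln(2)·ln(6) ≈ 1.242 → fails
(4, 4): LHS = ln(16) ≈ 2.773, RHS = ln(4)² ≈ 1.922 → fails

1 of 5 pairs satisfies the claim.

Answer: (1, 1)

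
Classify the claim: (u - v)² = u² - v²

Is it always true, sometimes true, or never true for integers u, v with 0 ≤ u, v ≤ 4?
It holds at (u, v) = (3, 0) (both sides equal 9), but fails at (u, v) = (0, 4) (LHS = 16, RHS = -16).

Answer: Sometimes true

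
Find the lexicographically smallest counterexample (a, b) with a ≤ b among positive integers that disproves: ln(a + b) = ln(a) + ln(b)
Substituting (1, 1) into the claim:
LHS = ln(1 + 1) = ln(2) ≈ 0.6931
RHS = ln(1) + ln(1) = 0

Since LHS ≠ RHS, this pair disproves the claim, and no lexicographically smaller pair (a ≤ b, positive integers) does.

For instance (2, 8) is also a counterexample (LHS = ln(10) ≈ 2.303, RHS = ln(2) + ln(8) ≈ 2.773), but it's lexicographically larger.

Answer: (a, b) = (1, 1)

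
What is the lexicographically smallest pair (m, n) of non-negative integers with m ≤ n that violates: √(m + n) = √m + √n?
(m, n) = (1, 1)

Substituting (1, 1) into the claim:
LHS = √(1 + 1) = √(2) ≈ 1.414
RHS = √1 + √1 = 2

Since LHS ≠ RHS, this pair disproves the claim, and no lexicographically smaller pair (m ≤ n, non-negative integers) does.

For instance (3, 3) is also a counterexample (LHS = √(6) ≈ 2.449, RHS = 2·√(3) ≈ 3.464), but it's lexicographically larger.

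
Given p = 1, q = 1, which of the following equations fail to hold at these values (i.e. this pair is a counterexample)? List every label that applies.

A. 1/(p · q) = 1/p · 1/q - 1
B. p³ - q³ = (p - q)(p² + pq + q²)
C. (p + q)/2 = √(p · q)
A

Evaluating each claim at the given values:
A. LHS = 1, RHS = 0 → fails here (LHS ≠ RHS)
B. LHS = 0, RHS = 0 → holds here (LHS = RHS)
C. LHS = 1, RHS = 1 → holds here (LHS = RHS)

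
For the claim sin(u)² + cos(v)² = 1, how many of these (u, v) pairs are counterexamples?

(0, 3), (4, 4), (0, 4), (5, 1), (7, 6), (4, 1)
Testing each pair:
(0, 3): LHS = cos(3)² ≈ 0.9801, RHS = 1 → counterexample
(4, 4): LHS = cos(4)² + sin(4)² = 1, RHS = 1 → satisfies claim
(0, 4): LHS = cos(4)² ≈ 0.4272, RHS = 1 → counterexample
(5, 1): LHS = cos(1)² + sin(5)² ≈ 1.211, RHS = 1 → counterexample
(7, 6): LHS = sin(7)² + cos(6)² ≈ 1.354, RHS = 1 → counterexample
(4, 1): LHS = cos(1)² + sin(4)² ≈ 0.8647, RHS = 1 → counterexample

That makes 5 counterexamples.

Answer: 5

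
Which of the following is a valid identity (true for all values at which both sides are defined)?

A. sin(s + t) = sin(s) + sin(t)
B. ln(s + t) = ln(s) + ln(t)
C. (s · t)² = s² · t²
A: fails at (1, 5) — LHS = sin(6) ≈ -0.2794, RHS = sin(5) + sin(1) ≈ -0.1175.
B: fails at (4, 4) — LHS = ln(8) ≈ 2.079, RHS = 2·ln(4) ≈ 2.773.
C: holds — e.g. at (3, 7), both sides equal 441.

Answer: C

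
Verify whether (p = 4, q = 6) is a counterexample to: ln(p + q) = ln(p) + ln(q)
Substituting p = 4, q = 6:
LHS = ln(4 + 6) = ln(10) ≈ 2.303
RHS = ln(4) + ln(6) ≈ 3.178

Since LHS ≠ RHS, this pair disproves the claim.

Answer: Yes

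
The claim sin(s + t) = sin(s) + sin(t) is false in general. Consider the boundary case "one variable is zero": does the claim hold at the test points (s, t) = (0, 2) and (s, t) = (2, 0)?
Yes, holds at both test points

At (0, 2): LHS = sin(2) ≈ 0.9093, RHS = sin(2) ≈ 0.9093 → equal
At (2, 0): LHS = sin(2) ≈ 0.9093, RHS = sin(2) ≈ 0.9093 → equal

So the claim does hold at both of these boundary points, even though it is not an identity.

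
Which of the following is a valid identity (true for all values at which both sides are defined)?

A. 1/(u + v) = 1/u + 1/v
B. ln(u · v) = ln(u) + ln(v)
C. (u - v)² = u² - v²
A: fails at (4, 5) — LHS = 1/9, RHS = 9/20.
B: holds — e.g. at (1, 1), both sides equal 0.
C: fails at (2, 3) — LHS = 1, RHS = -5.

Answer: B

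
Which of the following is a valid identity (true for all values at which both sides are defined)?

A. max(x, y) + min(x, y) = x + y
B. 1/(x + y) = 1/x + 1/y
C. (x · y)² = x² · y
A

A: holds — e.g. at (2, 5), both sides equal 7.
B: fails at (2, 2) — LHS = 1/4, RHS = 1.
C: fails at (1, 5) — LHS = 25, RHS = 5.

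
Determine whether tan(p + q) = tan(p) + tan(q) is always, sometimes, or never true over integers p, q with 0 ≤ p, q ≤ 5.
It holds at (p, q) = (0, 0) (both sides equal 0), but fails at (p, q) = (3, 1) (LHS = tan(4) ≈ 1.158, RHS = tan(3) + tan(1) ≈ 1.415).

Answer: Sometimes true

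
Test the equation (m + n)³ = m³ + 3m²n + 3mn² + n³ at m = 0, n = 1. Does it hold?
Substituting m = 0, n = 1:

LHS = (0 + 1)³ = 1
RHS = 0³ + 3·0²·1 + 3·0·1² + 1³ = 1

LHS = RHS, so the equation holds at this point.

Answer: Holds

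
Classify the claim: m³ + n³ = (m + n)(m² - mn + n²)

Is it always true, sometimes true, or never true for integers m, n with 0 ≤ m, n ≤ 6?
The identity holds for every pair in the range. For instance at (m, n) = (3, 5): both sides equal 152.

Answer: Always true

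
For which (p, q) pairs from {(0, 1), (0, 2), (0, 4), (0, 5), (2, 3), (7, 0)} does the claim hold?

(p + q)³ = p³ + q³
Testing each pair:
(0, 1): LHS = 1, RHS = 1 → holds
(0, 2): LHS = 8, RHS = 8 → holds
(0, 4): LHS = 64, RHS = 64 → holds
(0, 5): LHS = 125, RHS = 125 → holds
(2, 3): LHS = 125, RHS = 35 → fails
(7, 0): LHS = 343, RHS = 343 → holds

5 of 6 pairs satisfy the claim.

Answer: (0, 1), (0, 2), (0, 4), (0, 5), (7, 0)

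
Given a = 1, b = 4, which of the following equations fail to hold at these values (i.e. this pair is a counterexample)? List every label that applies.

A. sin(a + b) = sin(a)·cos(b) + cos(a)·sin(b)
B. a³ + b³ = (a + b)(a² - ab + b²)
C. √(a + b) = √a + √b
Evaluating each claim at the given values:
A. LHS = sin(5) ≈ -0.9589, RHS = sin(1)·cos(4) + sin(4)·cos(1) ≈ -0.9589 → holds here (LHS = RHS)
B. LHS = 65, RHS = 65 → holds here (LHS = RHS)
C. LHS = √(5) ≈ 2.236, RHS = 3 → fails here (LHS ≠ RHS)

Answer: C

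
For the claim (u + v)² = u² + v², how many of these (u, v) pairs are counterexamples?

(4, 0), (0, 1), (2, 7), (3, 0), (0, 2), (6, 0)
Testing each pair:
(4, 0): LHS = 16, RHS = 16 → satisfies claim
(0, 1): LHS = 1, RHS = 1 → satisfies claim
(2, 7): LHS = 81, RHS = 53 → counterexample
(3, 0): LHS = 9, RHS = 9 → satisfies claim
(0, 2): LHS = 4, RHS = 4 → satisfies claim
(6, 0): LHS = 36, RHS = 36 → satisfies claim

That makes 1 counterexample.

Answer: 1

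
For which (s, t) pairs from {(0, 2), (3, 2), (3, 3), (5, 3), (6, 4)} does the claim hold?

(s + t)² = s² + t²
(0, 2)

Testing each pair:
(0, 2): LHS = 4, RHS = 4 → holds
(3, 2): LHS = 25, RHS = 13 → fails
(3, 3): LHS = 36, RHS = 18 → fails
(5, 3): LHS = 64, RHS = 34 → fails
(6, 4): LHS = 100, RHS = 52 → fails

1 of 5 pairs satisfies the claim.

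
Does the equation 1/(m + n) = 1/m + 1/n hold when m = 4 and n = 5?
Fails

Substituting m = 4, n = 5:

LHS = 1/(4 + 5) = 1/9
RHS = 1/4 + 1/5 = 9/20

LHS ≠ RHS, so the equation does not hold at this point.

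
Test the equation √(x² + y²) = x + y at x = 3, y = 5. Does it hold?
Fails

Substituting x = 3, y = 5:

LHS = √(3² + 5²) = √(34) ≈ 5.831
RHS = 3 + 5 = 8

LHS ≠ RHS, so the equation does not hold at this point.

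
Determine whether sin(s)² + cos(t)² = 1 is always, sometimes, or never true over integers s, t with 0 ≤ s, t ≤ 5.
Sometimes true

It holds at (s, t) = (3, 3) (both sides equal 1), but fails at (s, t) = (4, 5) (LHS = cos(5)² + sin(4)² ≈ 0.6532, RHS = 1).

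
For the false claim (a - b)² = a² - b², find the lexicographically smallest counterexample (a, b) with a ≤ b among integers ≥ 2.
At (2, 2): both sides equal 0, so it holds there.

Substituting (2, 3) into the claim:
LHS = (2 - 3)² = 1
RHS = 2² - 3² = -5

Since LHS ≠ RHS, this pair disproves the claim, and no lexicographically smaller pair (a ≤ b, integers ≥ 2) does.

For instance (4, 6) is also a counterexample (LHS = 4, RHS = -20), but it's lexicographically larger.

Answer: (a, b) = (2, 3)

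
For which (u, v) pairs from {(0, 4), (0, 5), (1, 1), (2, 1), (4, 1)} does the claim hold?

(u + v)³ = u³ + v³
Testing each pair:
(0, 4): LHS = 64, RHS = 64 → holds
(0, 5): LHS = 125, RHS = 125 → holds
(1, 1): LHS = 8, RHS = 2 → fails
(2, 1): LHS = 27, RHS = 9 → fails
(4, 1): LHS = 125, RHS = 65 → fails

2 of 5 pairs satisfy the claim.

Answer: (0, 4), (0, 5)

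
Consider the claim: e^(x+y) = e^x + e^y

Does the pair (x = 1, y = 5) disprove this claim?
Yes

Substituting x = 1, y = 5:
LHS = e^(1+5) = e^6 ≈ 403.4
RHS = e^1 + e^5 = e + e^5 ≈ 151.1

Since LHS ≠ RHS, this pair disproves the claim.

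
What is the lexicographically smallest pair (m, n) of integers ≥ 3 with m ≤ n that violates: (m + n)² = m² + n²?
(m, n) = (3, 3)

Substituting (3, 3) into the claim:
LHS = (3 + 3)² = 36
RHS = 3² + 3² = 18

Since LHS ≠ RHS, this pair disproves the claim, and no lexicographically smaller pair (m ≤ n, integers ≥ 3) does.

For instance (3, 10) is also a counterexample (LHS = 169, RHS = 109), but it's lexicographically larger.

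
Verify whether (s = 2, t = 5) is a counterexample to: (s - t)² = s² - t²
Yes

Substituting s = 2, t = 5:
LHS = (2 - 5)² = 9
RHS = 2² - 5² = -21

Since LHS ≠ RHS, this pair disproves the claim.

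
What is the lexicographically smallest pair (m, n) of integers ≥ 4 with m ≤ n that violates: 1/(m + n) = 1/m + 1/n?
(m, n) = (4, 4)

Substituting (4, 4) into the claim:
LHS = 1/(4 + 4) = 1/8
RHS = 1/4 + 1/4 = 1/2

Since LHS ≠ RHS, this pair disproves the claim, and no lexicographically smaller pair (m ≤ n, integers ≥ 4) does.

For instance (5, 8) is also a counterexample (LHS = 1/13, RHS = 13/40), but it's lexicographically larger.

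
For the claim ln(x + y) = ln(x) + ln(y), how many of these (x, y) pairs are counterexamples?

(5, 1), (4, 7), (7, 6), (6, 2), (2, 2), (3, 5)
5

Testing each pair:
(5, 1): LHS = ln(6) ≈ 1.792, RHS = ln(5) ≈ 1.609 → counterexample
(4, 7): LHS = ln(11) ≈ 2.398, RHS = ln(4) + ln(7) ≈ 3.332 → counterexample
(7, 6): LHS = ln(13) ≈ 2.565, RHS = ln(6) + ln(7) ≈ 3.738 → counterexample
(6, 2): LHS = ln(8) ≈ 2.079, RHS = ln(2) + ln(6) ≈ 2.485 → counterexample
(2, 2): LHS = ln(4) ≈ 1.386, RHS = 2·ln(2) ≈ 1.386 → satisfies claim
(3, 5): LHS = ln(8) ≈ 2.079, RHS = ln(3) + ln(5) ≈ 2.708 → counterexample

That makes 5 counterexamples.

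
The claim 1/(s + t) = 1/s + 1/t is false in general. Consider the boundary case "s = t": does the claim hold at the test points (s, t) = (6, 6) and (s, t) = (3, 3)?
At (6, 6): LHS = 1/12 ≠ RHS = 1/3
At (3, 3): LHS = 1/6 ≠ RHS = 2/3

Answer: No, fails at both test points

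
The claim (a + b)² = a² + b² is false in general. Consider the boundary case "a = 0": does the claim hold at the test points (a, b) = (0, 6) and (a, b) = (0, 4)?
Yes, holds at both test points

At (0, 6): LHS = 36, RHS = 36 → equal
At (0, 4): LHS = 16, RHS = 16 → equal

So the claim does hold at both of these boundary points, even though it is not an identity.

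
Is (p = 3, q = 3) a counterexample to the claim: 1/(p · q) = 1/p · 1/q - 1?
Substituting p = 3, q = 3:
LHS = 1/(3 · 3) = 1/9
RHS = 1/3 · 1/3 - 1 = -8/9

Since LHS ≠ RHS, this pair disproves the claim.

Answer: Yes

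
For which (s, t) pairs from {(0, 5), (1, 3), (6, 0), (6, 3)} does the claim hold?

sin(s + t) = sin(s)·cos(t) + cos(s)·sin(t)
All pairs

Testing each pair:
(0, 5): LHS = sin(5) ≈ -0.9589, RHS = sin(5) ≈ -0.9589 → holds
(1, 3): LHS = sin(4) ≈ -0.7568, RHS = sin(1)·cos(3) + sin(3)·cos(1) ≈ -0.7568 → holds
(6, 0): LHS = sin(6) ≈ -0.2794, RHS = sin(6) ≈ -0.2794 → holds
(6, 3): LHS = sin(9) ≈ 0.4121, RHS = sin(3)·cos(6) + sin(6)·cos(3) ≈ 0.4121 → holds

Every pair satisfies the claim.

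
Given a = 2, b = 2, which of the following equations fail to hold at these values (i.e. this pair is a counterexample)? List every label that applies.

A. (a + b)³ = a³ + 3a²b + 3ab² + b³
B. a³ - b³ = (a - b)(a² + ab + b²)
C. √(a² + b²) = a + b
Evaluating each claim at the given values:
A. LHS = 64, RHS = 64 → holds here (LHS = RHS)
B. LHS = 0, RHS = 0 → holds here (LHS = RHS)
C. LHS = 2·√(2) ≈ 2.828, RHS = 4 → fails here (LHS ≠ RHS)

Answer: C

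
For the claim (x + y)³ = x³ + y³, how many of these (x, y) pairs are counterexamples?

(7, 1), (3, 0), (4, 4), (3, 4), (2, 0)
Testing each pair:
(7, 1): LHS = 512, RHS = 344 → counterexample
(3, 0): LHS = 27, RHS = 27 → satisfies claim
(4, 4): LHS = 512, RHS = 128 → counterexample
(3, 4): LHS = 343, RHS = 91 → counterexample
(2, 0): LHS = 8, RHS = 8 → satisfies claim

That makes 3 counterexamples.

Answer: 3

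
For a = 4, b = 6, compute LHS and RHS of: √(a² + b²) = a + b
LHS = √(4² + 6²) = 2·√(13) ≈ 7.211
RHS = 4 + 6 = 10

LHS ≠ RHS (they differ by about 2.789), so the equation does not hold here.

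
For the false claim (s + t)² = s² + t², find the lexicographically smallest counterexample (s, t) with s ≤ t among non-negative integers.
(s, t) = (1, 1)

Substituting (1, 1) into the claim:
LHS = (1 + 1)² = 4
RHS = 1² + 1² = 2

Since LHS ≠ RHS, this pair disproves the claim, and no lexicographically smaller pair (s ≤ t, non-negative integers) does.

For instance (1, 4) is also a counterexample (LHS = 25, RHS = 17), but it's lexicographically larger.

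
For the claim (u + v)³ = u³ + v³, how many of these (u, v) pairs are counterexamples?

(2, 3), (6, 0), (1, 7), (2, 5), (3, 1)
4

Testing each pair:
(2, 3): LHS = 125, RHS = 35 → counterexample
(6, 0): LHS = 216, RHS = 216 → satisfies claim
(1, 7): LHS = 512, RHS = 344 → counterexample
(2, 5): LHS = 343, RHS = 133 → counterexample
(3, 1): LHS = 64, RHS = 28 → counterexample

That makes 4 counterexamples.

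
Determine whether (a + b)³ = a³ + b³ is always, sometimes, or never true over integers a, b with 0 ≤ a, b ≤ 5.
Sometimes true

It holds at (a, b) = (0, 0) (both sides equal 0), but fails at (a, b) = (5, 5) (LHS = 1000, RHS = 250).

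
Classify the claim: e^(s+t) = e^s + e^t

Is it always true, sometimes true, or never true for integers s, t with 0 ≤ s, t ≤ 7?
The claim fails for every pair in the range. For instance at (s, t) = (0, 7): LHS = e^7 ≈ 1097, RHS = 1 + e^7 ≈ 1098.

Answer: Never true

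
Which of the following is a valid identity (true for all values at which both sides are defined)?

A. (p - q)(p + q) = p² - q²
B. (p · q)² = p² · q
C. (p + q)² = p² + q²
A

A: holds — e.g. at (2, 5), both sides equal -21.
B: fails at (3, 4) — LHS = 144, RHS = 36.
C: fails at (2, 7) — LHS = 81, RHS = 53.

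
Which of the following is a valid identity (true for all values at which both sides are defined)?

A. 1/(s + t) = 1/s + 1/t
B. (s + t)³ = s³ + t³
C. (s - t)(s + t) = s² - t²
C

A: fails at (4, 5) — LHS = 1/9, RHS = 9/20.
B: fails at (6, 7) — LHS = 2197, RHS = 559.
C: holds — e.g. at (6, 7), both sides equal -13.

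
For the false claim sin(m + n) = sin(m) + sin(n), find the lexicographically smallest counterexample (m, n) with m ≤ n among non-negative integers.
(m, n) = (1, 1)

Substituting (1, 1) into the claim:
LHS = sin(1 + 1) = sin(2) ≈ 0.9093
RHS = sin(1) + sin(1) = 2·sin(1) ≈ 1.683

Since LHS ≠ RHS, this pair disproves the claim, and no lexicographically smaller pair (m ≤ n, non-negative integers) does.

For instance (5, 7) is also a counterexample (LHS = sin(12) ≈ -0.5366, RHS = sin(5) + sin(7) ≈ -0.3019), but it's lexicographically larger.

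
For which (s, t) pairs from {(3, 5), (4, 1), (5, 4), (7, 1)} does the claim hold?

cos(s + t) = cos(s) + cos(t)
Testing each pair:
(3, 5): LHS = cos(8) ≈ -0.1455, RHS = cos(3) + cos(5) ≈ -0.7063 → fails
(4, 1): LHS = cos(5) ≈ 0.2837, RHS = cos(4) + cos(1) ≈ -0.1133 → fails
(5, 4): LHS = cos(9) ≈ -0.9111, RHS = cos(4) + cos(5) ≈ -0.37 → fails
(7, 1): LHS = cos(8) ≈ -0.1455, RHS = cos(1) + cos(7) ≈ 1.294 → fails

No pair satisfies the claim.

Answer: None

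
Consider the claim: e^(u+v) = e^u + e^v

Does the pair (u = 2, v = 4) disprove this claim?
Substituting u = 2, v = 4:
LHS = e^(2+4) = e^6 ≈ 403.4
RHS = e^2 + e^4 ≈ 61.99

Since LHS ≠ RHS, this pair disproves the claim.

Answer: Yes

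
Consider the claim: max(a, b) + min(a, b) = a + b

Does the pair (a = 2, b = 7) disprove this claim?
Substituting a = 2, b = 7:
LHS = max(2, 7) + min(2, 7) = 9
RHS = 2 + 7 = 9

The sides agree, so this pair does not disprove the claim.

Answer: No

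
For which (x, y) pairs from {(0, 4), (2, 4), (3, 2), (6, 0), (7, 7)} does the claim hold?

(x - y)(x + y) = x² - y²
Testing each pair:
(0, 4): LHS = -16, RHS = -16 → holds
(2, 4): LHS = -12, RHS = -12 → holds
(3, 2): LHS = 5, RHS = 5 → holds
(6, 0): LHS = 36, RHS = 36 → holds
(7, 7): LHS = 0, RHS = 0 → holds

Every pair satisfies the claim.

Answer: All pairs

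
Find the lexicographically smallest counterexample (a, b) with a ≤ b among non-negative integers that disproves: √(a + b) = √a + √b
(a, b) = (1, 1)

At (0, 6): both sides equal √(6) ≈ 2.449, so it holds there.

Substituting (1, 1) into the claim:
LHS = √(1 + 1) = √(2) ≈ 1.414
RHS = √1 + √1 = 2

Since LHS ≠ RHS, this pair disproves the claim, and no lexicographically smaller pair (a ≤ b, non-negative integers) does.

For instance (3, 4) is also a counterexample (LHS = √(7) ≈ 2.646, RHS = √(3) + 2 ≈ 3.732), but it's lexicographically larger.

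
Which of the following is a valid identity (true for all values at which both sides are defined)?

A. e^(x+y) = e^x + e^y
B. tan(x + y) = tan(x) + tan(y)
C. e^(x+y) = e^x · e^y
A: fails at (1, 1) — LHS = e^2 ≈ 7.389, RHS = 2·e ≈ 5.437.
B: fails at (2, 3) — LHS = tan(5) ≈ -3.381, RHS = tan(2) + tan(3) ≈ -2.328.
C: holds — e.g. at (1, 5), both sides equal e^6 ≈ 403.4.

Answer: C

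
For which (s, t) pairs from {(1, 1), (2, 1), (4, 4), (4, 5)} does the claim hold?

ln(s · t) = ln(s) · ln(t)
(1, 1)

Testing each pair:
(1, 1): LHS = 0, RHS = 0 → holds
(2, 1): LHS = ln(2) ≈ 0.6931, RHS = 0 → fails
(4, 4): LHS = ln(16) ≈ 2.773, RHS = ln(4)² ≈ 1.922 → fails
(4, 5): LHS = ln(20) ≈ 2.996, RHS = ln(4)·ln(5) ≈ 2.231 → fails

1 of 4 pairs satisfies the claim.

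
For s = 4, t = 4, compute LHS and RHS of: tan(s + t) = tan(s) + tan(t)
LHS = tan(4 + 4) = tan(8) ≈ -6.8
RHS = tan(4) + tan(4) = 2·tan(4) ≈ 2.316

LHS ≠ RHS (they differ by about 9.115), so the equation does not hold here.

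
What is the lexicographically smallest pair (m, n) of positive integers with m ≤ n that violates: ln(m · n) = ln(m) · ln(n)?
Substituting (1, 2) into the claim:
LHS = ln(1 · 2) = ln(2) ≈ 0.6931
RHS = ln(1) · ln(2) = 0

Since LHS ≠ RHS, this pair disproves the claim, and no lexicographically smaller pair (m ≤ n, positive integers) does.

For instance (6, 7) is also a counterexample (LHS = ln(42) ≈ 3.738, RHS = ln(6)·ln(7) ≈ 3.487), but it's lexicographically larger.

Answer: (m, n) = (1, 2)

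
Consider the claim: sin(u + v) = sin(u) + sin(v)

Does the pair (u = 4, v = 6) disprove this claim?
Substituting u = 4, v = 6:
LHS = sin(4 + 6) = sin(10) ≈ -0.544
RHS = sin(4) + sin(6) ≈ -1.036

Since LHS ≠ RHS, this pair disproves the claim.

Answer: Yes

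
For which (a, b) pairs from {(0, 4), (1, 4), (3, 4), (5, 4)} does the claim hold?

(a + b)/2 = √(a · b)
Testing each pair:
(0, 4): LHS = 2, RHS = 0 → fails
(1, 4): LHS = 5/2, RHS = 2 → fails
(3, 4): LHS = 7/2, RHS = 2·√(3) ≈ 3.464 → fails
(5, 4): LHS = 9/2, RHS = 2·√(5) ≈ 4.472 → fails

No pair satisfies the claim.

Answer: None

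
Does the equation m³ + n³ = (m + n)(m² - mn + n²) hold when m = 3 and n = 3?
Holds

Substituting m = 3, n = 3:

LHS = 3³ + 3³ = 54
RHS = (3 + 3)(3² - 3·3 + 3²) = 54

LHS = RHS, so the equation holds at this point.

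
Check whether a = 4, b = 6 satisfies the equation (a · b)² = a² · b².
Holds

Substituting a = 4, b = 6:

LHS = (4 · 6)² = 576
RHS = 4² · 6² = 576

LHS = RHS, so the equation holds at this point.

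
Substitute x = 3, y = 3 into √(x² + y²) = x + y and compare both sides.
LHS = √(3² + 3²) = 3·√(2) ≈ 4.243
RHS = 3 + 3 = 6

LHS ≠ RHS (they differ by about 1.757), so the equation does not hold here.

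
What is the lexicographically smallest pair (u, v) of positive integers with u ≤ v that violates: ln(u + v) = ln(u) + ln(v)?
(u, v) = (1, 1)

Substituting (1, 1) into the claim:
LHS = ln(1 + 1) = ln(2) ≈ 0.6931
RHS = ln(1) + ln(1) = 0

Since LHS ≠ RHS, this pair disproves the claim, and no lexicographically smaller pair (u ≤ v, positive integers) does.

For instance (4, 4) is also a counterexample (LHS = ln(8) ≈ 2.079, RHS = 2·ln(4) ≈ 2.773), but it's lexicographically larger.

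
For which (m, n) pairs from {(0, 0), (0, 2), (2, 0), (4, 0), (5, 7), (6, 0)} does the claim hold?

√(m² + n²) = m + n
(0, 0), (0, 2), (2, 0), (4, 0), (6, 0)

Testing each pair:
(0, 0): LHS = 0, RHS = 0 → holds
(0, 2): LHS = 2, RHS = 2 → holds
(2, 0): LHS = 2, RHS = 2 → holds
(4, 0): LHS = 4, RHS = 4 → holds
(5, 7): LHS = √(74) ≈ 8.602, RHS = 12 → fails
(6, 0): LHS = 6, RHS = 6 → holds

5 of 6 pairs satisfy the claim.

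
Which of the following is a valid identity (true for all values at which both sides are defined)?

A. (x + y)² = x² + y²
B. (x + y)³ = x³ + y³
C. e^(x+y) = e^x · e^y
C

A: fails at (1, 3) — LHS = 16, RHS = 10.
B: fails at (2, 2) — LHS = 64, RHS = 16.
C: holds — e.g. at (2, 4), both sides equal e^6 ≈ 403.4.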